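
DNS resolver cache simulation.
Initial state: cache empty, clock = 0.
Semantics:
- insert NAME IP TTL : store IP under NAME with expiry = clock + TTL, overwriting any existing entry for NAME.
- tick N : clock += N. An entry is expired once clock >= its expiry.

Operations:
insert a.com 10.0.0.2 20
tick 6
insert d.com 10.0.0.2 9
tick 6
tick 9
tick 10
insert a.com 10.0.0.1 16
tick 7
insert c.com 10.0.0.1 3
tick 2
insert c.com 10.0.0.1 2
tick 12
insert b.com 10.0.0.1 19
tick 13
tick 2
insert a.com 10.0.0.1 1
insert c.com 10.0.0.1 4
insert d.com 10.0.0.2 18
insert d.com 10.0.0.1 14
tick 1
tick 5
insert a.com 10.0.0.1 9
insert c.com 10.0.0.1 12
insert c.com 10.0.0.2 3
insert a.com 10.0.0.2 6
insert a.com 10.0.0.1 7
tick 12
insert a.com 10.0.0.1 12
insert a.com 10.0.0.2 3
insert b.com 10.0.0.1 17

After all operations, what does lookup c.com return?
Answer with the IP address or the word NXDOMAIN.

Answer: NXDOMAIN

Derivation:
Op 1: insert a.com -> 10.0.0.2 (expiry=0+20=20). clock=0
Op 2: tick 6 -> clock=6.
Op 3: insert d.com -> 10.0.0.2 (expiry=6+9=15). clock=6
Op 4: tick 6 -> clock=12.
Op 5: tick 9 -> clock=21. purged={a.com,d.com}
Op 6: tick 10 -> clock=31.
Op 7: insert a.com -> 10.0.0.1 (expiry=31+16=47). clock=31
Op 8: tick 7 -> clock=38.
Op 9: insert c.com -> 10.0.0.1 (expiry=38+3=41). clock=38
Op 10: tick 2 -> clock=40.
Op 11: insert c.com -> 10.0.0.1 (expiry=40+2=42). clock=40
Op 12: tick 12 -> clock=52. purged={a.com,c.com}
Op 13: insert b.com -> 10.0.0.1 (expiry=52+19=71). clock=52
Op 14: tick 13 -> clock=65.
Op 15: tick 2 -> clock=67.
Op 16: insert a.com -> 10.0.0.1 (expiry=67+1=68). clock=67
Op 17: insert c.com -> 10.0.0.1 (expiry=67+4=71). clock=67
Op 18: insert d.com -> 10.0.0.2 (expiry=67+18=85). clock=67
Op 19: insert d.com -> 10.0.0.1 (expiry=67+14=81). clock=67
Op 20: tick 1 -> clock=68. purged={a.com}
Op 21: tick 5 -> clock=73. purged={b.com,c.com}
Op 22: insert a.com -> 10.0.0.1 (expiry=73+9=82). clock=73
Op 23: insert c.com -> 10.0.0.1 (expiry=73+12=85). clock=73
Op 24: insert c.com -> 10.0.0.2 (expiry=73+3=76). clock=73
Op 25: insert a.com -> 10.0.0.2 (expiry=73+6=79). clock=73
Op 26: insert a.com -> 10.0.0.1 (expiry=73+7=80). clock=73
Op 27: tick 12 -> clock=85. purged={a.com,c.com,d.com}
Op 28: insert a.com -> 10.0.0.1 (expiry=85+12=97). clock=85
Op 29: insert a.com -> 10.0.0.2 (expiry=85+3=88). clock=85
Op 30: insert b.com -> 10.0.0.1 (expiry=85+17=102). clock=85
lookup c.com: not in cache (expired or never inserted)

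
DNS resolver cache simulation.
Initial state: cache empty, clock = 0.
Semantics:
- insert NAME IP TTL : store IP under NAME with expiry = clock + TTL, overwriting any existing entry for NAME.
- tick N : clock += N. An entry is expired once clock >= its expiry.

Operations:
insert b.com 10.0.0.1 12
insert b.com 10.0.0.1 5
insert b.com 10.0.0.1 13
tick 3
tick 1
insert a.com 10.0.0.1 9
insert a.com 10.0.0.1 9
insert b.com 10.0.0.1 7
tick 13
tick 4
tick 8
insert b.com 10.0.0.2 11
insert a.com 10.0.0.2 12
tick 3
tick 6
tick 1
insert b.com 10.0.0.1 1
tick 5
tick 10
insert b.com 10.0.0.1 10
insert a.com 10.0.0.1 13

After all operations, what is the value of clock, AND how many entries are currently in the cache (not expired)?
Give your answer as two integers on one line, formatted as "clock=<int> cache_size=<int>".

Op 1: insert b.com -> 10.0.0.1 (expiry=0+12=12). clock=0
Op 2: insert b.com -> 10.0.0.1 (expiry=0+5=5). clock=0
Op 3: insert b.com -> 10.0.0.1 (expiry=0+13=13). clock=0
Op 4: tick 3 -> clock=3.
Op 5: tick 1 -> clock=4.
Op 6: insert a.com -> 10.0.0.1 (expiry=4+9=13). clock=4
Op 7: insert a.com -> 10.0.0.1 (expiry=4+9=13). clock=4
Op 8: insert b.com -> 10.0.0.1 (expiry=4+7=11). clock=4
Op 9: tick 13 -> clock=17. purged={a.com,b.com}
Op 10: tick 4 -> clock=21.
Op 11: tick 8 -> clock=29.
Op 12: insert b.com -> 10.0.0.2 (expiry=29+11=40). clock=29
Op 13: insert a.com -> 10.0.0.2 (expiry=29+12=41). clock=29
Op 14: tick 3 -> clock=32.
Op 15: tick 6 -> clock=38.
Op 16: tick 1 -> clock=39.
Op 17: insert b.com -> 10.0.0.1 (expiry=39+1=40). clock=39
Op 18: tick 5 -> clock=44. purged={a.com,b.com}
Op 19: tick 10 -> clock=54.
Op 20: insert b.com -> 10.0.0.1 (expiry=54+10=64). clock=54
Op 21: insert a.com -> 10.0.0.1 (expiry=54+13=67). clock=54
Final clock = 54
Final cache (unexpired): {a.com,b.com} -> size=2

Answer: clock=54 cache_size=2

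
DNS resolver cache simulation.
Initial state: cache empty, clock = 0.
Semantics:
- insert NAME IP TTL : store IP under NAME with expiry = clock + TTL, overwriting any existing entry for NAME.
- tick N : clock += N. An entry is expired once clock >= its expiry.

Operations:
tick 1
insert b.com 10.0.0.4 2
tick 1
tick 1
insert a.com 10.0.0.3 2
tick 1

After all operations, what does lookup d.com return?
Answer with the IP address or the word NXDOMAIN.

Op 1: tick 1 -> clock=1.
Op 2: insert b.com -> 10.0.0.4 (expiry=1+2=3). clock=1
Op 3: tick 1 -> clock=2.
Op 4: tick 1 -> clock=3. purged={b.com}
Op 5: insert a.com -> 10.0.0.3 (expiry=3+2=5). clock=3
Op 6: tick 1 -> clock=4.
lookup d.com: not in cache (expired or never inserted)

Answer: NXDOMAIN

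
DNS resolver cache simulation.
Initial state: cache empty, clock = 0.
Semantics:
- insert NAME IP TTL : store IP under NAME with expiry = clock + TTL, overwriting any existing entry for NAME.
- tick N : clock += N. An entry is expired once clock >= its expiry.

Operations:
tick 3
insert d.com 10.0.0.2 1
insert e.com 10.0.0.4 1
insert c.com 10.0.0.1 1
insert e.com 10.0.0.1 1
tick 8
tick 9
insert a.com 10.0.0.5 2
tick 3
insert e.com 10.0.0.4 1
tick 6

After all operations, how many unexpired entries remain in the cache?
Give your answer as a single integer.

Answer: 0

Derivation:
Op 1: tick 3 -> clock=3.
Op 2: insert d.com -> 10.0.0.2 (expiry=3+1=4). clock=3
Op 3: insert e.com -> 10.0.0.4 (expiry=3+1=4). clock=3
Op 4: insert c.com -> 10.0.0.1 (expiry=3+1=4). clock=3
Op 5: insert e.com -> 10.0.0.1 (expiry=3+1=4). clock=3
Op 6: tick 8 -> clock=11. purged={c.com,d.com,e.com}
Op 7: tick 9 -> clock=20.
Op 8: insert a.com -> 10.0.0.5 (expiry=20+2=22). clock=20
Op 9: tick 3 -> clock=23. purged={a.com}
Op 10: insert e.com -> 10.0.0.4 (expiry=23+1=24). clock=23
Op 11: tick 6 -> clock=29. purged={e.com}
Final cache (unexpired): {} -> size=0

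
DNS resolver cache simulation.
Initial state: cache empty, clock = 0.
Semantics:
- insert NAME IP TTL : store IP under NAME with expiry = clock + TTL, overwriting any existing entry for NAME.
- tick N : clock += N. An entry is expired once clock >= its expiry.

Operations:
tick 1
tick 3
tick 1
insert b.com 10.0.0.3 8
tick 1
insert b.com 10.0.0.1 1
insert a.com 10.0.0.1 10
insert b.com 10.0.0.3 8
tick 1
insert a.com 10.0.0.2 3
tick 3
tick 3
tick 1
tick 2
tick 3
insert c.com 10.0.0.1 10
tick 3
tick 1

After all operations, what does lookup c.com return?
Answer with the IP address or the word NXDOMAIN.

Answer: 10.0.0.1

Derivation:
Op 1: tick 1 -> clock=1.
Op 2: tick 3 -> clock=4.
Op 3: tick 1 -> clock=5.
Op 4: insert b.com -> 10.0.0.3 (expiry=5+8=13). clock=5
Op 5: tick 1 -> clock=6.
Op 6: insert b.com -> 10.0.0.1 (expiry=6+1=7). clock=6
Op 7: insert a.com -> 10.0.0.1 (expiry=6+10=16). clock=6
Op 8: insert b.com -> 10.0.0.3 (expiry=6+8=14). clock=6
Op 9: tick 1 -> clock=7.
Op 10: insert a.com -> 10.0.0.2 (expiry=7+3=10). clock=7
Op 11: tick 3 -> clock=10. purged={a.com}
Op 12: tick 3 -> clock=13.
Op 13: tick 1 -> clock=14. purged={b.com}
Op 14: tick 2 -> clock=16.
Op 15: tick 3 -> clock=19.
Op 16: insert c.com -> 10.0.0.1 (expiry=19+10=29). clock=19
Op 17: tick 3 -> clock=22.
Op 18: tick 1 -> clock=23.
lookup c.com: present, ip=10.0.0.1 expiry=29 > clock=23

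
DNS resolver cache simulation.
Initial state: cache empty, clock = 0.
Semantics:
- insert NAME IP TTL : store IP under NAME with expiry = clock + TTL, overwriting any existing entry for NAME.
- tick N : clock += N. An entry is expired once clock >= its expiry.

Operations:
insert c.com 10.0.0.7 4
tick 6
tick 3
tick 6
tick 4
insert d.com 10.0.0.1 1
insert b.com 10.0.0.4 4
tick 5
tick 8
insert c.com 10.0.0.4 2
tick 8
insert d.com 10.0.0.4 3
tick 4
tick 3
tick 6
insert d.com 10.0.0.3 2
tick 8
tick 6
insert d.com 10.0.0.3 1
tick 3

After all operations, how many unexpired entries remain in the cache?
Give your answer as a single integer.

Answer: 0

Derivation:
Op 1: insert c.com -> 10.0.0.7 (expiry=0+4=4). clock=0
Op 2: tick 6 -> clock=6. purged={c.com}
Op 3: tick 3 -> clock=9.
Op 4: tick 6 -> clock=15.
Op 5: tick 4 -> clock=19.
Op 6: insert d.com -> 10.0.0.1 (expiry=19+1=20). clock=19
Op 7: insert b.com -> 10.0.0.4 (expiry=19+4=23). clock=19
Op 8: tick 5 -> clock=24. purged={b.com,d.com}
Op 9: tick 8 -> clock=32.
Op 10: insert c.com -> 10.0.0.4 (expiry=32+2=34). clock=32
Op 11: tick 8 -> clock=40. purged={c.com}
Op 12: insert d.com -> 10.0.0.4 (expiry=40+3=43). clock=40
Op 13: tick 4 -> clock=44. purged={d.com}
Op 14: tick 3 -> clock=47.
Op 15: tick 6 -> clock=53.
Op 16: insert d.com -> 10.0.0.3 (expiry=53+2=55). clock=53
Op 17: tick 8 -> clock=61. purged={d.com}
Op 18: tick 6 -> clock=67.
Op 19: insert d.com -> 10.0.0.3 (expiry=67+1=68). clock=67
Op 20: tick 3 -> clock=70. purged={d.com}
Final cache (unexpired): {} -> size=0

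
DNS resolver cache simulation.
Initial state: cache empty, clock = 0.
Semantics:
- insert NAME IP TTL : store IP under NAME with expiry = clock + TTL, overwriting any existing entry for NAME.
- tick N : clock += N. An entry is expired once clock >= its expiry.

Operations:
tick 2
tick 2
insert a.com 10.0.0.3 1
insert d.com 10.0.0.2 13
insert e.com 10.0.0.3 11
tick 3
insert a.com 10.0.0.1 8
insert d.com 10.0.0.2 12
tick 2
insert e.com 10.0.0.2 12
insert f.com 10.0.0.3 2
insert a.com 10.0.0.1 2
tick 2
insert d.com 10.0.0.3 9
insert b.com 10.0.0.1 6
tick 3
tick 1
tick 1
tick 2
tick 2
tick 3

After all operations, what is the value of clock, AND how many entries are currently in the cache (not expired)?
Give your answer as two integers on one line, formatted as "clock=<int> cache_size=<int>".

Answer: clock=23 cache_size=0

Derivation:
Op 1: tick 2 -> clock=2.
Op 2: tick 2 -> clock=4.
Op 3: insert a.com -> 10.0.0.3 (expiry=4+1=5). clock=4
Op 4: insert d.com -> 10.0.0.2 (expiry=4+13=17). clock=4
Op 5: insert e.com -> 10.0.0.3 (expiry=4+11=15). clock=4
Op 6: tick 3 -> clock=7. purged={a.com}
Op 7: insert a.com -> 10.0.0.1 (expiry=7+8=15). clock=7
Op 8: insert d.com -> 10.0.0.2 (expiry=7+12=19). clock=7
Op 9: tick 2 -> clock=9.
Op 10: insert e.com -> 10.0.0.2 (expiry=9+12=21). clock=9
Op 11: insert f.com -> 10.0.0.3 (expiry=9+2=11). clock=9
Op 12: insert a.com -> 10.0.0.1 (expiry=9+2=11). clock=9
Op 13: tick 2 -> clock=11. purged={a.com,f.com}
Op 14: insert d.com -> 10.0.0.3 (expiry=11+9=20). clock=11
Op 15: insert b.com -> 10.0.0.1 (expiry=11+6=17). clock=11
Op 16: tick 3 -> clock=14.
Op 17: tick 1 -> clock=15.
Op 18: tick 1 -> clock=16.
Op 19: tick 2 -> clock=18. purged={b.com}
Op 20: tick 2 -> clock=20. purged={d.com}
Op 21: tick 3 -> clock=23. purged={e.com}
Final clock = 23
Final cache (unexpired): {} -> size=0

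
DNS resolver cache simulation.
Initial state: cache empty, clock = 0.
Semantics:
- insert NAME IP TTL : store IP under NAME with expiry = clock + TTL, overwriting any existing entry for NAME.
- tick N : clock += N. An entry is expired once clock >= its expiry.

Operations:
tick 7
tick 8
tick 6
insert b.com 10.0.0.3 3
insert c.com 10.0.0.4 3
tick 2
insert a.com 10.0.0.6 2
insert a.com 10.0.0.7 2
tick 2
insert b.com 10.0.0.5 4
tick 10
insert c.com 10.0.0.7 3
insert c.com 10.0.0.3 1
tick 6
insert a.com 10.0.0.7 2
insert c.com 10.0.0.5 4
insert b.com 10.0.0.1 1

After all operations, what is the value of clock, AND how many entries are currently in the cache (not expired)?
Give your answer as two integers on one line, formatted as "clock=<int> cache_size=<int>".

Op 1: tick 7 -> clock=7.
Op 2: tick 8 -> clock=15.
Op 3: tick 6 -> clock=21.
Op 4: insert b.com -> 10.0.0.3 (expiry=21+3=24). clock=21
Op 5: insert c.com -> 10.0.0.4 (expiry=21+3=24). clock=21
Op 6: tick 2 -> clock=23.
Op 7: insert a.com -> 10.0.0.6 (expiry=23+2=25). clock=23
Op 8: insert a.com -> 10.0.0.7 (expiry=23+2=25). clock=23
Op 9: tick 2 -> clock=25. purged={a.com,b.com,c.com}
Op 10: insert b.com -> 10.0.0.5 (expiry=25+4=29). clock=25
Op 11: tick 10 -> clock=35. purged={b.com}
Op 12: insert c.com -> 10.0.0.7 (expiry=35+3=38). clock=35
Op 13: insert c.com -> 10.0.0.3 (expiry=35+1=36). clock=35
Op 14: tick 6 -> clock=41. purged={c.com}
Op 15: insert a.com -> 10.0.0.7 (expiry=41+2=43). clock=41
Op 16: insert c.com -> 10.0.0.5 (expiry=41+4=45). clock=41
Op 17: insert b.com -> 10.0.0.1 (expiry=41+1=42). clock=41
Final clock = 41
Final cache (unexpired): {a.com,b.com,c.com} -> size=3

Answer: clock=41 cache_size=3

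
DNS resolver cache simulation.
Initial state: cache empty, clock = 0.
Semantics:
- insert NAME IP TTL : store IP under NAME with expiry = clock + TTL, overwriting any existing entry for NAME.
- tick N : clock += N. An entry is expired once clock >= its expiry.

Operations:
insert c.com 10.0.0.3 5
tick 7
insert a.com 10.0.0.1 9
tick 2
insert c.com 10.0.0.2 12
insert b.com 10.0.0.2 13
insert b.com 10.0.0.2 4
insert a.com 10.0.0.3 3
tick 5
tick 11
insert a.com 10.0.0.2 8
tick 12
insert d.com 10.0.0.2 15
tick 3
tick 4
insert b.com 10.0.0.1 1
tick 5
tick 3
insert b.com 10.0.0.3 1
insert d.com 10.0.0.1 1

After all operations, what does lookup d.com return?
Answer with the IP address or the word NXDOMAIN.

Answer: 10.0.0.1

Derivation:
Op 1: insert c.com -> 10.0.0.3 (expiry=0+5=5). clock=0
Op 2: tick 7 -> clock=7. purged={c.com}
Op 3: insert a.com -> 10.0.0.1 (expiry=7+9=16). clock=7
Op 4: tick 2 -> clock=9.
Op 5: insert c.com -> 10.0.0.2 (expiry=9+12=21). clock=9
Op 6: insert b.com -> 10.0.0.2 (expiry=9+13=22). clock=9
Op 7: insert b.com -> 10.0.0.2 (expiry=9+4=13). clock=9
Op 8: insert a.com -> 10.0.0.3 (expiry=9+3=12). clock=9
Op 9: tick 5 -> clock=14. purged={a.com,b.com}
Op 10: tick 11 -> clock=25. purged={c.com}
Op 11: insert a.com -> 10.0.0.2 (expiry=25+8=33). clock=25
Op 12: tick 12 -> clock=37. purged={a.com}
Op 13: insert d.com -> 10.0.0.2 (expiry=37+15=52). clock=37
Op 14: tick 3 -> clock=40.
Op 15: tick 4 -> clock=44.
Op 16: insert b.com -> 10.0.0.1 (expiry=44+1=45). clock=44
Op 17: tick 5 -> clock=49. purged={b.com}
Op 18: tick 3 -> clock=52. purged={d.com}
Op 19: insert b.com -> 10.0.0.3 (expiry=52+1=53). clock=52
Op 20: insert d.com -> 10.0.0.1 (expiry=52+1=53). clock=52
lookup d.com: present, ip=10.0.0.1 expiry=53 > clock=52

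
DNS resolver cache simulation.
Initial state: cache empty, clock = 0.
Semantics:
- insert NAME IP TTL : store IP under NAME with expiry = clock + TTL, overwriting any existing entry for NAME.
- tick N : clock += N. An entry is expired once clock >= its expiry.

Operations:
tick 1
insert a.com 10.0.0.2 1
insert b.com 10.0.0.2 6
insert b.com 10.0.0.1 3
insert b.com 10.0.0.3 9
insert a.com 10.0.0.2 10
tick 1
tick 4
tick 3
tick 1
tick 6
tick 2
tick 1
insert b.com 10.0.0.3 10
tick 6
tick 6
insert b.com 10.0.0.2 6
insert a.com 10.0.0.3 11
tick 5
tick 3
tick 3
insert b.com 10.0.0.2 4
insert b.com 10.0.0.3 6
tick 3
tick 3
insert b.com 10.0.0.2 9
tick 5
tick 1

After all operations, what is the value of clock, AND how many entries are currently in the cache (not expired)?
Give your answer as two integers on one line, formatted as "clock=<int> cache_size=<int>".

Answer: clock=54 cache_size=1

Derivation:
Op 1: tick 1 -> clock=1.
Op 2: insert a.com -> 10.0.0.2 (expiry=1+1=2). clock=1
Op 3: insert b.com -> 10.0.0.2 (expiry=1+6=7). clock=1
Op 4: insert b.com -> 10.0.0.1 (expiry=1+3=4). clock=1
Op 5: insert b.com -> 10.0.0.3 (expiry=1+9=10). clock=1
Op 6: insert a.com -> 10.0.0.2 (expiry=1+10=11). clock=1
Op 7: tick 1 -> clock=2.
Op 8: tick 4 -> clock=6.
Op 9: tick 3 -> clock=9.
Op 10: tick 1 -> clock=10. purged={b.com}
Op 11: tick 6 -> clock=16. purged={a.com}
Op 12: tick 2 -> clock=18.
Op 13: tick 1 -> clock=19.
Op 14: insert b.com -> 10.0.0.3 (expiry=19+10=29). clock=19
Op 15: tick 6 -> clock=25.
Op 16: tick 6 -> clock=31. purged={b.com}
Op 17: insert b.com -> 10.0.0.2 (expiry=31+6=37). clock=31
Op 18: insert a.com -> 10.0.0.3 (expiry=31+11=42). clock=31
Op 19: tick 5 -> clock=36.
Op 20: tick 3 -> clock=39. purged={b.com}
Op 21: tick 3 -> clock=42. purged={a.com}
Op 22: insert b.com -> 10.0.0.2 (expiry=42+4=46). clock=42
Op 23: insert b.com -> 10.0.0.3 (expiry=42+6=48). clock=42
Op 24: tick 3 -> clock=45.
Op 25: tick 3 -> clock=48. purged={b.com}
Op 26: insert b.com -> 10.0.0.2 (expiry=48+9=57). clock=48
Op 27: tick 5 -> clock=53.
Op 28: tick 1 -> clock=54.
Final clock = 54
Final cache (unexpired): {b.com} -> size=1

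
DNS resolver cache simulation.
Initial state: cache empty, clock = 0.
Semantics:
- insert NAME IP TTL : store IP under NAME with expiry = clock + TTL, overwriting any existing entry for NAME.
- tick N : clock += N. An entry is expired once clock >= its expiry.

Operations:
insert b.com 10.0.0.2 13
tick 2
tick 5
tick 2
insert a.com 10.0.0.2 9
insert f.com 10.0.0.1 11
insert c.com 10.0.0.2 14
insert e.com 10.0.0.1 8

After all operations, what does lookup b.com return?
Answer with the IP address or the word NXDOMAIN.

Answer: 10.0.0.2

Derivation:
Op 1: insert b.com -> 10.0.0.2 (expiry=0+13=13). clock=0
Op 2: tick 2 -> clock=2.
Op 3: tick 5 -> clock=7.
Op 4: tick 2 -> clock=9.
Op 5: insert a.com -> 10.0.0.2 (expiry=9+9=18). clock=9
Op 6: insert f.com -> 10.0.0.1 (expiry=9+11=20). clock=9
Op 7: insert c.com -> 10.0.0.2 (expiry=9+14=23). clock=9
Op 8: insert e.com -> 10.0.0.1 (expiry=9+8=17). clock=9
lookup b.com: present, ip=10.0.0.2 expiry=13 > clock=9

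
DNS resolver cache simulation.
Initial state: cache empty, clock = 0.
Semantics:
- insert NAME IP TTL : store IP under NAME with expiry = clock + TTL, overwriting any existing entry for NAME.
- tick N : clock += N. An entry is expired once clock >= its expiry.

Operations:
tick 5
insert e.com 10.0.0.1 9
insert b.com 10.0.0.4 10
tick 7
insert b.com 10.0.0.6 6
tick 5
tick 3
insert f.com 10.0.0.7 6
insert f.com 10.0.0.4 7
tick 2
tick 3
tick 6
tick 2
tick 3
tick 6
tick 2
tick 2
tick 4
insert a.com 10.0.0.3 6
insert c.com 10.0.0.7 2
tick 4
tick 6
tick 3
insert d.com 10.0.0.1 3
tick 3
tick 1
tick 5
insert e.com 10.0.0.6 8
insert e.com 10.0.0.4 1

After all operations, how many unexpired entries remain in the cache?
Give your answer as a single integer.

Op 1: tick 5 -> clock=5.
Op 2: insert e.com -> 10.0.0.1 (expiry=5+9=14). clock=5
Op 3: insert b.com -> 10.0.0.4 (expiry=5+10=15). clock=5
Op 4: tick 7 -> clock=12.
Op 5: insert b.com -> 10.0.0.6 (expiry=12+6=18). clock=12
Op 6: tick 5 -> clock=17. purged={e.com}
Op 7: tick 3 -> clock=20. purged={b.com}
Op 8: insert f.com -> 10.0.0.7 (expiry=20+6=26). clock=20
Op 9: insert f.com -> 10.0.0.4 (expiry=20+7=27). clock=20
Op 10: tick 2 -> clock=22.
Op 11: tick 3 -> clock=25.
Op 12: tick 6 -> clock=31. purged={f.com}
Op 13: tick 2 -> clock=33.
Op 14: tick 3 -> clock=36.
Op 15: tick 6 -> clock=42.
Op 16: tick 2 -> clock=44.
Op 17: tick 2 -> clock=46.
Op 18: tick 4 -> clock=50.
Op 19: insert a.com -> 10.0.0.3 (expiry=50+6=56). clock=50
Op 20: insert c.com -> 10.0.0.7 (expiry=50+2=52). clock=50
Op 21: tick 4 -> clock=54. purged={c.com}
Op 22: tick 6 -> clock=60. purged={a.com}
Op 23: tick 3 -> clock=63.
Op 24: insert d.com -> 10.0.0.1 (expiry=63+3=66). clock=63
Op 25: tick 3 -> clock=66. purged={d.com}
Op 26: tick 1 -> clock=67.
Op 27: tick 5 -> clock=72.
Op 28: insert e.com -> 10.0.0.6 (expiry=72+8=80). clock=72
Op 29: insert e.com -> 10.0.0.4 (expiry=72+1=73). clock=72
Final cache (unexpired): {e.com} -> size=1

Answer: 1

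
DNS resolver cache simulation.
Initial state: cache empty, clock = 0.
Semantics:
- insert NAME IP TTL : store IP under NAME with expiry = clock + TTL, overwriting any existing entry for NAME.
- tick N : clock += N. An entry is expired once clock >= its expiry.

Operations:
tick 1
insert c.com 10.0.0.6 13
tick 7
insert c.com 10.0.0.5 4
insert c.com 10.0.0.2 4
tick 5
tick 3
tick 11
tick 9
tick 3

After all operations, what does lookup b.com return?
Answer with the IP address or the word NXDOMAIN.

Answer: NXDOMAIN

Derivation:
Op 1: tick 1 -> clock=1.
Op 2: insert c.com -> 10.0.0.6 (expiry=1+13=14). clock=1
Op 3: tick 7 -> clock=8.
Op 4: insert c.com -> 10.0.0.5 (expiry=8+4=12). clock=8
Op 5: insert c.com -> 10.0.0.2 (expiry=8+4=12). clock=8
Op 6: tick 5 -> clock=13. purged={c.com}
Op 7: tick 3 -> clock=16.
Op 8: tick 11 -> clock=27.
Op 9: tick 9 -> clock=36.
Op 10: tick 3 -> clock=39.
lookup b.com: not in cache (expired or never inserted)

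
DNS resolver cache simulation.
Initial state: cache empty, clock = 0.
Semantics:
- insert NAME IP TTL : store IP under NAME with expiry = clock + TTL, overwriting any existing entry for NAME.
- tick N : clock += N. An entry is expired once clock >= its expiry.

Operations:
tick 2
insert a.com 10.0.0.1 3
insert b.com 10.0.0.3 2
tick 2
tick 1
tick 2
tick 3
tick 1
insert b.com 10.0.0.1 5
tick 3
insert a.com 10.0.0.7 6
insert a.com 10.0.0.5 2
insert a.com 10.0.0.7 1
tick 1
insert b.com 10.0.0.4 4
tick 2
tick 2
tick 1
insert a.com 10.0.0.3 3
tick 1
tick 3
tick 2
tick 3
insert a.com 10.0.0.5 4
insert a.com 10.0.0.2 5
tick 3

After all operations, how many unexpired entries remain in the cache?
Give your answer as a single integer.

Answer: 1

Derivation:
Op 1: tick 2 -> clock=2.
Op 2: insert a.com -> 10.0.0.1 (expiry=2+3=5). clock=2
Op 3: insert b.com -> 10.0.0.3 (expiry=2+2=4). clock=2
Op 4: tick 2 -> clock=4. purged={b.com}
Op 5: tick 1 -> clock=5. purged={a.com}
Op 6: tick 2 -> clock=7.
Op 7: tick 3 -> clock=10.
Op 8: tick 1 -> clock=11.
Op 9: insert b.com -> 10.0.0.1 (expiry=11+5=16). clock=11
Op 10: tick 3 -> clock=14.
Op 11: insert a.com -> 10.0.0.7 (expiry=14+6=20). clock=14
Op 12: insert a.com -> 10.0.0.5 (expiry=14+2=16). clock=14
Op 13: insert a.com -> 10.0.0.7 (expiry=14+1=15). clock=14
Op 14: tick 1 -> clock=15. purged={a.com}
Op 15: insert b.com -> 10.0.0.4 (expiry=15+4=19). clock=15
Op 16: tick 2 -> clock=17.
Op 17: tick 2 -> clock=19. purged={b.com}
Op 18: tick 1 -> clock=20.
Op 19: insert a.com -> 10.0.0.3 (expiry=20+3=23). clock=20
Op 20: tick 1 -> clock=21.
Op 21: tick 3 -> clock=24. purged={a.com}
Op 22: tick 2 -> clock=26.
Op 23: tick 3 -> clock=29.
Op 24: insert a.com -> 10.0.0.5 (expiry=29+4=33). clock=29
Op 25: insert a.com -> 10.0.0.2 (expiry=29+5=34). clock=29
Op 26: tick 3 -> clock=32.
Final cache (unexpired): {a.com} -> size=1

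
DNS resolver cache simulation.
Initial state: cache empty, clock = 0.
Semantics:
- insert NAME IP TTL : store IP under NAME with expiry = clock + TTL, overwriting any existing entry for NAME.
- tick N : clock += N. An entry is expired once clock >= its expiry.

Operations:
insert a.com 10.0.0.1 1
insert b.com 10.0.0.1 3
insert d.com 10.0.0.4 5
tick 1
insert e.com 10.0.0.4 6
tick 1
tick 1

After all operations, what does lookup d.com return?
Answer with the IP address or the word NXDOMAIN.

Answer: 10.0.0.4

Derivation:
Op 1: insert a.com -> 10.0.0.1 (expiry=0+1=1). clock=0
Op 2: insert b.com -> 10.0.0.1 (expiry=0+3=3). clock=0
Op 3: insert d.com -> 10.0.0.4 (expiry=0+5=5). clock=0
Op 4: tick 1 -> clock=1. purged={a.com}
Op 5: insert e.com -> 10.0.0.4 (expiry=1+6=7). clock=1
Op 6: tick 1 -> clock=2.
Op 7: tick 1 -> clock=3. purged={b.com}
lookup d.com: present, ip=10.0.0.4 expiry=5 > clock=3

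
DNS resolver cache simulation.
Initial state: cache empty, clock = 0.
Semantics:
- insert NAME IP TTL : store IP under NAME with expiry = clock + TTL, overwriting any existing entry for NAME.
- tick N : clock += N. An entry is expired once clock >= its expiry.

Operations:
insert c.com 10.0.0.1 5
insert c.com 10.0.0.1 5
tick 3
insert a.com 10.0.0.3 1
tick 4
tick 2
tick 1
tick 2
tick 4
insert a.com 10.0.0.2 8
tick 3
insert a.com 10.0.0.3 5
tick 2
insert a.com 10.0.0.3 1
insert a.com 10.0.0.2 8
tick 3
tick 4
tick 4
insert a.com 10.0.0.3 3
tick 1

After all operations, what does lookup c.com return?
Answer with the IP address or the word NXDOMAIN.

Op 1: insert c.com -> 10.0.0.1 (expiry=0+5=5). clock=0
Op 2: insert c.com -> 10.0.0.1 (expiry=0+5=5). clock=0
Op 3: tick 3 -> clock=3.
Op 4: insert a.com -> 10.0.0.3 (expiry=3+1=4). clock=3
Op 5: tick 4 -> clock=7. purged={a.com,c.com}
Op 6: tick 2 -> clock=9.
Op 7: tick 1 -> clock=10.
Op 8: tick 2 -> clock=12.
Op 9: tick 4 -> clock=16.
Op 10: insert a.com -> 10.0.0.2 (expiry=16+8=24). clock=16
Op 11: tick 3 -> clock=19.
Op 12: insert a.com -> 10.0.0.3 (expiry=19+5=24). clock=19
Op 13: tick 2 -> clock=21.
Op 14: insert a.com -> 10.0.0.3 (expiry=21+1=22). clock=21
Op 15: insert a.com -> 10.0.0.2 (expiry=21+8=29). clock=21
Op 16: tick 3 -> clock=24.
Op 17: tick 4 -> clock=28.
Op 18: tick 4 -> clock=32. purged={a.com}
Op 19: insert a.com -> 10.0.0.3 (expiry=32+3=35). clock=32
Op 20: tick 1 -> clock=33.
lookup c.com: not in cache (expired or never inserted)

Answer: NXDOMAIN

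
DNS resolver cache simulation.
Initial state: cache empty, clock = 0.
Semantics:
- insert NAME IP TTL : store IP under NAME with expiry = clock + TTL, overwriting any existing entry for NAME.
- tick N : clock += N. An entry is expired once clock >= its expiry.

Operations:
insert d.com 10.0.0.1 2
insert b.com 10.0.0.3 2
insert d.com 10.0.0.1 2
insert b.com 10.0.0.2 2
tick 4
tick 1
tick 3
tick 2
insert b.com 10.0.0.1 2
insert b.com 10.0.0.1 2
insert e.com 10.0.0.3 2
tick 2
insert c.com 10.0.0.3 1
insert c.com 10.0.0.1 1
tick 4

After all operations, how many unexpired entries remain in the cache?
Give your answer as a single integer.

Answer: 0

Derivation:
Op 1: insert d.com -> 10.0.0.1 (expiry=0+2=2). clock=0
Op 2: insert b.com -> 10.0.0.3 (expiry=0+2=2). clock=0
Op 3: insert d.com -> 10.0.0.1 (expiry=0+2=2). clock=0
Op 4: insert b.com -> 10.0.0.2 (expiry=0+2=2). clock=0
Op 5: tick 4 -> clock=4. purged={b.com,d.com}
Op 6: tick 1 -> clock=5.
Op 7: tick 3 -> clock=8.
Op 8: tick 2 -> clock=10.
Op 9: insert b.com -> 10.0.0.1 (expiry=10+2=12). clock=10
Op 10: insert b.com -> 10.0.0.1 (expiry=10+2=12). clock=10
Op 11: insert e.com -> 10.0.0.3 (expiry=10+2=12). clock=10
Op 12: tick 2 -> clock=12. purged={b.com,e.com}
Op 13: insert c.com -> 10.0.0.3 (expiry=12+1=13). clock=12
Op 14: insert c.com -> 10.0.0.1 (expiry=12+1=13). clock=12
Op 15: tick 4 -> clock=16. purged={c.com}
Final cache (unexpired): {} -> size=0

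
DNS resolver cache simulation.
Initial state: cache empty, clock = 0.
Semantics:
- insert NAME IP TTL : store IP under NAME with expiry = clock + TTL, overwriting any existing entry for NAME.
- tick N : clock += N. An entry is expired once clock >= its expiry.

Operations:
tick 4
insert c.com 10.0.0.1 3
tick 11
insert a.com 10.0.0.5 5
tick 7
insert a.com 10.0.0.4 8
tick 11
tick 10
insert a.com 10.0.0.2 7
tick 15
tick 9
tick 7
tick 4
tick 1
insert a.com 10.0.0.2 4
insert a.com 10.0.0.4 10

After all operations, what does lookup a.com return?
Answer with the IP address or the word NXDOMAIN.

Op 1: tick 4 -> clock=4.
Op 2: insert c.com -> 10.0.0.1 (expiry=4+3=7). clock=4
Op 3: tick 11 -> clock=15. purged={c.com}
Op 4: insert a.com -> 10.0.0.5 (expiry=15+5=20). clock=15
Op 5: tick 7 -> clock=22. purged={a.com}
Op 6: insert a.com -> 10.0.0.4 (expiry=22+8=30). clock=22
Op 7: tick 11 -> clock=33. purged={a.com}
Op 8: tick 10 -> clock=43.
Op 9: insert a.com -> 10.0.0.2 (expiry=43+7=50). clock=43
Op 10: tick 15 -> clock=58. purged={a.com}
Op 11: tick 9 -> clock=67.
Op 12: tick 7 -> clock=74.
Op 13: tick 4 -> clock=78.
Op 14: tick 1 -> clock=79.
Op 15: insert a.com -> 10.0.0.2 (expiry=79+4=83). clock=79
Op 16: insert a.com -> 10.0.0.4 (expiry=79+10=89). clock=79
lookup a.com: present, ip=10.0.0.4 expiry=89 > clock=79

Answer: 10.0.0.4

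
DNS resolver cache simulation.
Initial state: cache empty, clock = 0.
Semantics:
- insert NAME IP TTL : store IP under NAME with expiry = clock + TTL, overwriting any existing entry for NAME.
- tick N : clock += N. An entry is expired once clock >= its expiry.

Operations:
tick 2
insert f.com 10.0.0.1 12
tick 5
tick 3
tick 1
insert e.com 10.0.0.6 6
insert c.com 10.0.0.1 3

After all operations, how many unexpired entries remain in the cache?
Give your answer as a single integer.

Answer: 3

Derivation:
Op 1: tick 2 -> clock=2.
Op 2: insert f.com -> 10.0.0.1 (expiry=2+12=14). clock=2
Op 3: tick 5 -> clock=7.
Op 4: tick 3 -> clock=10.
Op 5: tick 1 -> clock=11.
Op 6: insert e.com -> 10.0.0.6 (expiry=11+6=17). clock=11
Op 7: insert c.com -> 10.0.0.1 (expiry=11+3=14). clock=11
Final cache (unexpired): {c.com,e.com,f.com} -> size=3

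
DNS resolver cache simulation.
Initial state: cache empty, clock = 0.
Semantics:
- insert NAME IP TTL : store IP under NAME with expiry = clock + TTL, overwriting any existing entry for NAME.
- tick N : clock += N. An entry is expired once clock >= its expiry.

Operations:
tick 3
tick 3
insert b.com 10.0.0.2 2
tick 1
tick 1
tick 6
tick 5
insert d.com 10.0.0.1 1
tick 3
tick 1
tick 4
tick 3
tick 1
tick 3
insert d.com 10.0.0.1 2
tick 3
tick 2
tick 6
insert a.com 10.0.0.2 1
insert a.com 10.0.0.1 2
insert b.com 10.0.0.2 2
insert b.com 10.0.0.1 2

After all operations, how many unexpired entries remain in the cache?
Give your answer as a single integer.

Answer: 2

Derivation:
Op 1: tick 3 -> clock=3.
Op 2: tick 3 -> clock=6.
Op 3: insert b.com -> 10.0.0.2 (expiry=6+2=8). clock=6
Op 4: tick 1 -> clock=7.
Op 5: tick 1 -> clock=8. purged={b.com}
Op 6: tick 6 -> clock=14.
Op 7: tick 5 -> clock=19.
Op 8: insert d.com -> 10.0.0.1 (expiry=19+1=20). clock=19
Op 9: tick 3 -> clock=22. purged={d.com}
Op 10: tick 1 -> clock=23.
Op 11: tick 4 -> clock=27.
Op 12: tick 3 -> clock=30.
Op 13: tick 1 -> clock=31.
Op 14: tick 3 -> clock=34.
Op 15: insert d.com -> 10.0.0.1 (expiry=34+2=36). clock=34
Op 16: tick 3 -> clock=37. purged={d.com}
Op 17: tick 2 -> clock=39.
Op 18: tick 6 -> clock=45.
Op 19: insert a.com -> 10.0.0.2 (expiry=45+1=46). clock=45
Op 20: insert a.com -> 10.0.0.1 (expiry=45+2=47). clock=45
Op 21: insert b.com -> 10.0.0.2 (expiry=45+2=47). clock=45
Op 22: insert b.com -> 10.0.0.1 (expiry=45+2=47). clock=45
Final cache (unexpired): {a.com,b.com} -> size=2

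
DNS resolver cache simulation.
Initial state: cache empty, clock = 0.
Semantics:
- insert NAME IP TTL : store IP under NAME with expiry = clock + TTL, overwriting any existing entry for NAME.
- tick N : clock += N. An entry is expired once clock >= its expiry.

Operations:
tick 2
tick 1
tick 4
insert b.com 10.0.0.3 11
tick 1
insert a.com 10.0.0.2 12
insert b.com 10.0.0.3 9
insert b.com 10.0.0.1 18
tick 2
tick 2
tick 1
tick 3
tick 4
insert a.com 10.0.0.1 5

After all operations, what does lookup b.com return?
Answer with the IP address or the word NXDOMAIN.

Answer: 10.0.0.1

Derivation:
Op 1: tick 2 -> clock=2.
Op 2: tick 1 -> clock=3.
Op 3: tick 4 -> clock=7.
Op 4: insert b.com -> 10.0.0.3 (expiry=7+11=18). clock=7
Op 5: tick 1 -> clock=8.
Op 6: insert a.com -> 10.0.0.2 (expiry=8+12=20). clock=8
Op 7: insert b.com -> 10.0.0.3 (expiry=8+9=17). clock=8
Op 8: insert b.com -> 10.0.0.1 (expiry=8+18=26). clock=8
Op 9: tick 2 -> clock=10.
Op 10: tick 2 -> clock=12.
Op 11: tick 1 -> clock=13.
Op 12: tick 3 -> clock=16.
Op 13: tick 4 -> clock=20. purged={a.com}
Op 14: insert a.com -> 10.0.0.1 (expiry=20+5=25). clock=20
lookup b.com: present, ip=10.0.0.1 expiry=26 > clock=20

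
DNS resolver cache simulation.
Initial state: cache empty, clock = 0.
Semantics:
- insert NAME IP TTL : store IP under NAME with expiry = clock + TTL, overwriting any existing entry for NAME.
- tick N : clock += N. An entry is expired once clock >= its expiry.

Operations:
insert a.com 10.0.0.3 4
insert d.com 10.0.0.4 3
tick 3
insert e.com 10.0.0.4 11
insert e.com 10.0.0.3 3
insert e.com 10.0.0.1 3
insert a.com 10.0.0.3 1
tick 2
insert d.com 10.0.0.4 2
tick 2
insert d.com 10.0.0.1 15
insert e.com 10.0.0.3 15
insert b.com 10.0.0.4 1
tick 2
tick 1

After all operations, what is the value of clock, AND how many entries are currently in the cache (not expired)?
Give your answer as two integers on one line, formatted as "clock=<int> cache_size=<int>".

Answer: clock=10 cache_size=2

Derivation:
Op 1: insert a.com -> 10.0.0.3 (expiry=0+4=4). clock=0
Op 2: insert d.com -> 10.0.0.4 (expiry=0+3=3). clock=0
Op 3: tick 3 -> clock=3. purged={d.com}
Op 4: insert e.com -> 10.0.0.4 (expiry=3+11=14). clock=3
Op 5: insert e.com -> 10.0.0.3 (expiry=3+3=6). clock=3
Op 6: insert e.com -> 10.0.0.1 (expiry=3+3=6). clock=3
Op 7: insert a.com -> 10.0.0.3 (expiry=3+1=4). clock=3
Op 8: tick 2 -> clock=5. purged={a.com}
Op 9: insert d.com -> 10.0.0.4 (expiry=5+2=7). clock=5
Op 10: tick 2 -> clock=7. purged={d.com,e.com}
Op 11: insert d.com -> 10.0.0.1 (expiry=7+15=22). clock=7
Op 12: insert e.com -> 10.0.0.3 (expiry=7+15=22). clock=7
Op 13: insert b.com -> 10.0.0.4 (expiry=7+1=8). clock=7
Op 14: tick 2 -> clock=9. purged={b.com}
Op 15: tick 1 -> clock=10.
Final clock = 10
Final cache (unexpired): {d.com,e.com} -> size=2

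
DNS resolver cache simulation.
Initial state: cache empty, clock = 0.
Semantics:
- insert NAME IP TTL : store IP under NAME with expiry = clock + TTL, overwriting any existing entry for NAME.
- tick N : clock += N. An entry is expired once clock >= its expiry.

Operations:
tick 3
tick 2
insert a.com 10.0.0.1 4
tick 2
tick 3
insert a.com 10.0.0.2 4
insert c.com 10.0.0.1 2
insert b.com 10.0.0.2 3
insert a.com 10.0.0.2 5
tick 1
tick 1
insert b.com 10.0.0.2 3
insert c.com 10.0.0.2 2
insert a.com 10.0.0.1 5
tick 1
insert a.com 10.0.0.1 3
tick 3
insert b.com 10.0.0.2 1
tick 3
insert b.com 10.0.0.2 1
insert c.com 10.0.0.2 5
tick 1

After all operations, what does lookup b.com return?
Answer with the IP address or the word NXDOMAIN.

Answer: NXDOMAIN

Derivation:
Op 1: tick 3 -> clock=3.
Op 2: tick 2 -> clock=5.
Op 3: insert a.com -> 10.0.0.1 (expiry=5+4=9). clock=5
Op 4: tick 2 -> clock=7.
Op 5: tick 3 -> clock=10. purged={a.com}
Op 6: insert a.com -> 10.0.0.2 (expiry=10+4=14). clock=10
Op 7: insert c.com -> 10.0.0.1 (expiry=10+2=12). clock=10
Op 8: insert b.com -> 10.0.0.2 (expiry=10+3=13). clock=10
Op 9: insert a.com -> 10.0.0.2 (expiry=10+5=15). clock=10
Op 10: tick 1 -> clock=11.
Op 11: tick 1 -> clock=12. purged={c.com}
Op 12: insert b.com -> 10.0.0.2 (expiry=12+3=15). clock=12
Op 13: insert c.com -> 10.0.0.2 (expiry=12+2=14). clock=12
Op 14: insert a.com -> 10.0.0.1 (expiry=12+5=17). clock=12
Op 15: tick 1 -> clock=13.
Op 16: insert a.com -> 10.0.0.1 (expiry=13+3=16). clock=13
Op 17: tick 3 -> clock=16. purged={a.com,b.com,c.com}
Op 18: insert b.com -> 10.0.0.2 (expiry=16+1=17). clock=16
Op 19: tick 3 -> clock=19. purged={b.com}
Op 20: insert b.com -> 10.0.0.2 (expiry=19+1=20). clock=19
Op 21: insert c.com -> 10.0.0.2 (expiry=19+5=24). clock=19
Op 22: tick 1 -> clock=20. purged={b.com}
lookup b.com: not in cache (expired or never inserted)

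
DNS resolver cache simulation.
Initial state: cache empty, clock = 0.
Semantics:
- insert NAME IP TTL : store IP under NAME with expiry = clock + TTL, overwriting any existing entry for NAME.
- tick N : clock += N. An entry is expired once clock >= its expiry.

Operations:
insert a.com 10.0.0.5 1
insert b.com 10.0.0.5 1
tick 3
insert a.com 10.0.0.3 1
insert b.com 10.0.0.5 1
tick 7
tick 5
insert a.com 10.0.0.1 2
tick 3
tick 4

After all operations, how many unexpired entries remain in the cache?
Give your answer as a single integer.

Op 1: insert a.com -> 10.0.0.5 (expiry=0+1=1). clock=0
Op 2: insert b.com -> 10.0.0.5 (expiry=0+1=1). clock=0
Op 3: tick 3 -> clock=3. purged={a.com,b.com}
Op 4: insert a.com -> 10.0.0.3 (expiry=3+1=4). clock=3
Op 5: insert b.com -> 10.0.0.5 (expiry=3+1=4). clock=3
Op 6: tick 7 -> clock=10. purged={a.com,b.com}
Op 7: tick 5 -> clock=15.
Op 8: insert a.com -> 10.0.0.1 (expiry=15+2=17). clock=15
Op 9: tick 3 -> clock=18. purged={a.com}
Op 10: tick 4 -> clock=22.
Final cache (unexpired): {} -> size=0

Answer: 0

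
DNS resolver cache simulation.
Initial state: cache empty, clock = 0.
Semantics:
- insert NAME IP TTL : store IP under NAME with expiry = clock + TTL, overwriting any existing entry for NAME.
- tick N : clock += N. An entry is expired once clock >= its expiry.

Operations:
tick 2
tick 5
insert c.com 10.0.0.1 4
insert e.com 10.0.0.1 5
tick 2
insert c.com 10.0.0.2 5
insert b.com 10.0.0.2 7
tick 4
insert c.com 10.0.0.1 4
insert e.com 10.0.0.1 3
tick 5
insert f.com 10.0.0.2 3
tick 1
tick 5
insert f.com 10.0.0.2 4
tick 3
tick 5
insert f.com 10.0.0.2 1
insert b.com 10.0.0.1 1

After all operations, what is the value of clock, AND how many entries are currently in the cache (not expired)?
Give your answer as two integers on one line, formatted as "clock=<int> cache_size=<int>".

Answer: clock=32 cache_size=2

Derivation:
Op 1: tick 2 -> clock=2.
Op 2: tick 5 -> clock=7.
Op 3: insert c.com -> 10.0.0.1 (expiry=7+4=11). clock=7
Op 4: insert e.com -> 10.0.0.1 (expiry=7+5=12). clock=7
Op 5: tick 2 -> clock=9.
Op 6: insert c.com -> 10.0.0.2 (expiry=9+5=14). clock=9
Op 7: insert b.com -> 10.0.0.2 (expiry=9+7=16). clock=9
Op 8: tick 4 -> clock=13. purged={e.com}
Op 9: insert c.com -> 10.0.0.1 (expiry=13+4=17). clock=13
Op 10: insert e.com -> 10.0.0.1 (expiry=13+3=16). clock=13
Op 11: tick 5 -> clock=18. purged={b.com,c.com,e.com}
Op 12: insert f.com -> 10.0.0.2 (expiry=18+3=21). clock=18
Op 13: tick 1 -> clock=19.
Op 14: tick 5 -> clock=24. purged={f.com}
Op 15: insert f.com -> 10.0.0.2 (expiry=24+4=28). clock=24
Op 16: tick 3 -> clock=27.
Op 17: tick 5 -> clock=32. purged={f.com}
Op 18: insert f.com -> 10.0.0.2 (expiry=32+1=33). clock=32
Op 19: insert b.com -> 10.0.0.1 (expiry=32+1=33). clock=32
Final clock = 32
Final cache (unexpired): {b.com,f.com} -> size=2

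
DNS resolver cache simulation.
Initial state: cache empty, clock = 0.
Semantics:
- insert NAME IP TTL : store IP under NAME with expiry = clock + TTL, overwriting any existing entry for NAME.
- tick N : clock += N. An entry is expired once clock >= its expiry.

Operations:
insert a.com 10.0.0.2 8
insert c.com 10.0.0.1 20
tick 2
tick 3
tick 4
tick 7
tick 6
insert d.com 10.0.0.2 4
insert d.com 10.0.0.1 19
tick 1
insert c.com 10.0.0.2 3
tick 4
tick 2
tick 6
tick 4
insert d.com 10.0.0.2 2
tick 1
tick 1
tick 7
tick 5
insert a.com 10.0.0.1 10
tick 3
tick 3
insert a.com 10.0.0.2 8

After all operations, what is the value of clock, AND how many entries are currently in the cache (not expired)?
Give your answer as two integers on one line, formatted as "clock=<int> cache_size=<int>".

Answer: clock=59 cache_size=1

Derivation:
Op 1: insert a.com -> 10.0.0.2 (expiry=0+8=8). clock=0
Op 2: insert c.com -> 10.0.0.1 (expiry=0+20=20). clock=0
Op 3: tick 2 -> clock=2.
Op 4: tick 3 -> clock=5.
Op 5: tick 4 -> clock=9. purged={a.com}
Op 6: tick 7 -> clock=16.
Op 7: tick 6 -> clock=22. purged={c.com}
Op 8: insert d.com -> 10.0.0.2 (expiry=22+4=26). clock=22
Op 9: insert d.com -> 10.0.0.1 (expiry=22+19=41). clock=22
Op 10: tick 1 -> clock=23.
Op 11: insert c.com -> 10.0.0.2 (expiry=23+3=26). clock=23
Op 12: tick 4 -> clock=27. purged={c.com}
Op 13: tick 2 -> clock=29.
Op 14: tick 6 -> clock=35.
Op 15: tick 4 -> clock=39.
Op 16: insert d.com -> 10.0.0.2 (expiry=39+2=41). clock=39
Op 17: tick 1 -> clock=40.
Op 18: tick 1 -> clock=41. purged={d.com}
Op 19: tick 7 -> clock=48.
Op 20: tick 5 -> clock=53.
Op 21: insert a.com -> 10.0.0.1 (expiry=53+10=63). clock=53
Op 22: tick 3 -> clock=56.
Op 23: tick 3 -> clock=59.
Op 24: insert a.com -> 10.0.0.2 (expiry=59+8=67). clock=59
Final clock = 59
Final cache (unexpired): {a.com} -> size=1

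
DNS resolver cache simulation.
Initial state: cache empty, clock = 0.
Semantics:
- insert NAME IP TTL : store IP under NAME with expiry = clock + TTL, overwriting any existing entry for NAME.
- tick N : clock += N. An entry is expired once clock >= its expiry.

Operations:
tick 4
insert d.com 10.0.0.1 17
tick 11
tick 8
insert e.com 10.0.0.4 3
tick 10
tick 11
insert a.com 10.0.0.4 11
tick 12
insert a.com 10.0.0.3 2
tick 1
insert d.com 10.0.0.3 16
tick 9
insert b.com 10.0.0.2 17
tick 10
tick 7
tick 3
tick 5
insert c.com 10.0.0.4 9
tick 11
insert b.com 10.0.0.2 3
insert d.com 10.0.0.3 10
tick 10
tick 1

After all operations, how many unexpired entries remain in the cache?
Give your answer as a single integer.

Answer: 0

Derivation:
Op 1: tick 4 -> clock=4.
Op 2: insert d.com -> 10.0.0.1 (expiry=4+17=21). clock=4
Op 3: tick 11 -> clock=15.
Op 4: tick 8 -> clock=23. purged={d.com}
Op 5: insert e.com -> 10.0.0.4 (expiry=23+3=26). clock=23
Op 6: tick 10 -> clock=33. purged={e.com}
Op 7: tick 11 -> clock=44.
Op 8: insert a.com -> 10.0.0.4 (expiry=44+11=55). clock=44
Op 9: tick 12 -> clock=56. purged={a.com}
Op 10: insert a.com -> 10.0.0.3 (expiry=56+2=58). clock=56
Op 11: tick 1 -> clock=57.
Op 12: insert d.com -> 10.0.0.3 (expiry=57+16=73). clock=57
Op 13: tick 9 -> clock=66. purged={a.com}
Op 14: insert b.com -> 10.0.0.2 (expiry=66+17=83). clock=66
Op 15: tick 10 -> clock=76. purged={d.com}
Op 16: tick 7 -> clock=83. purged={b.com}
Op 17: tick 3 -> clock=86.
Op 18: tick 5 -> clock=91.
Op 19: insert c.com -> 10.0.0.4 (expiry=91+9=100). clock=91
Op 20: tick 11 -> clock=102. purged={c.com}
Op 21: insert b.com -> 10.0.0.2 (expiry=102+3=105). clock=102
Op 22: insert d.com -> 10.0.0.3 (expiry=102+10=112). clock=102
Op 23: tick 10 -> clock=112. purged={b.com,d.com}
Op 24: tick 1 -> clock=113.
Final cache (unexpired): {} -> size=0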